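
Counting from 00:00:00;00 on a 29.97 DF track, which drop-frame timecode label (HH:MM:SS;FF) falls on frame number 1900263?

17:36:45;15

Ten DF minutes hold 17982 frames, so frame 1900263 lies in block 105 (frames 1888110–1906091) with 12153 frames into that block.
The block's first minute is 1800 frames and the rest 1798 each; 12153 frames reaches minute 6, so 105 × 18 + 6 × 2 = 1902 labels have been skipped so far.
Adding those back, label number 1900263 + 1902 = 1902165 at 30 labels/s is 63405 s + 15 f = 17 h 36 min 45 s frame 15, i.e. 17:36:45;15.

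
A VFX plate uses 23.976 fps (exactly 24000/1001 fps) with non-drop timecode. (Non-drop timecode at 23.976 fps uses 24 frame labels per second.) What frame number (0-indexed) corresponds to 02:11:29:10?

frame 189346

Total seconds to the label: (2 × 3600 + 11 × 60 + 29) = 7889.
Frame index = 7889 × 24 + 10 = 189346.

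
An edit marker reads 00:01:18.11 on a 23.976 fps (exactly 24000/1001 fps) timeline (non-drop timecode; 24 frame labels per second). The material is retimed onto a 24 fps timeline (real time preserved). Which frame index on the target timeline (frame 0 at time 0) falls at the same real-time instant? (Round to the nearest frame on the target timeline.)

Source frame index: (0×3600 + 1×60 + 18) × 24 + 11 = 1883.
Real time: 1883 / (24000/1001) = 1884883/24000 s.
Target frame: (1884883/24000) × (24) = 1884883/1000 ≈ 1884.883 → 1885.

frame 1885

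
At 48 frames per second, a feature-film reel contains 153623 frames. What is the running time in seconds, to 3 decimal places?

Running time = 153623 × 1/48 = 153623/48 s ≈ 3200.479 s.

3200.479 seconds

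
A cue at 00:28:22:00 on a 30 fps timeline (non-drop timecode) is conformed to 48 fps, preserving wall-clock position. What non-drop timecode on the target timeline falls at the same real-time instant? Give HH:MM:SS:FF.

Source frame index: (0×3600 + 28×60 + 22) × 30 + 0 = 51060.
Real time: 51060 / (30) = 1702 s.
Target frame: (1702) × (48) = 81696.
At 48 labels/s: frame 81696 → 00:28:22:00.

00:28:22:00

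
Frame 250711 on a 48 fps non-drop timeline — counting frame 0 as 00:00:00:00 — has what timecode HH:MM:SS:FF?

250711 ÷ 48 = 5223 full seconds, remainder 7 frames.
5223 s = 1 h 27 min 3 s.
Timecode: 01:27:03:07.

01:27:03:07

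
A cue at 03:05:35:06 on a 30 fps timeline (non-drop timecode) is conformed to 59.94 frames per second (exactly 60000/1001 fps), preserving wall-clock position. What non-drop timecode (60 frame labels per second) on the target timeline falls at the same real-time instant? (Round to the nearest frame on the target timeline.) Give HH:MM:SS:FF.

Source frame index: (3×3600 + 5×60 + 35) × 30 + 6 = 334056.
Real time: 334056 / (30) = 55676/5 s.
Target frame: (55676/5) × (60000/1001) = 668112000/1001 ≈ 667444.555 → 667445.
At 60 labels/s: frame 667445 → 03:05:24:05.

03:05:24:05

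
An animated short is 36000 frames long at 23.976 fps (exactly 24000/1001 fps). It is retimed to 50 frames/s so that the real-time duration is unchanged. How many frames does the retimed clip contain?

75075 frames

Target frames = source frames × (target rate / source rate) = 36000 × (50)/(24000/1001) = 36000 × 1001/480 = 75075.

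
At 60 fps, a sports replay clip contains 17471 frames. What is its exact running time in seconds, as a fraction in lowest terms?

Running time = 17471 ÷ (60) = 17471 × 1/60 = 17471/60 s.

17471/60 seconds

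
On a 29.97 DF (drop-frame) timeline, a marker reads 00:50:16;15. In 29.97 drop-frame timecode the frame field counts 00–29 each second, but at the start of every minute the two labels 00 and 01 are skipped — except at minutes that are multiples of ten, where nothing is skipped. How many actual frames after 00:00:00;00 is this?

90405

Complete 10-minute blocks: 5, each 17982 frames → 89910.
Remaining 0 whole minutes in the current block: 0 frames.
Within the current minute: 16 × 30 + 15 = 495. Total = 89910 + 0 + 495 = 90405.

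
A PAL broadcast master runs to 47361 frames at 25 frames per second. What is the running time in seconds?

1894.44 seconds

Running time = 47361 / (25) = 1894.44 s.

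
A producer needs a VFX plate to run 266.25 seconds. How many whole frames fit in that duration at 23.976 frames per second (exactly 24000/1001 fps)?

6383 frames

Frames = 266.25 × 24000/1001 = 6390000/1001 ≈ 6383.6164.
Complete frames: 6383.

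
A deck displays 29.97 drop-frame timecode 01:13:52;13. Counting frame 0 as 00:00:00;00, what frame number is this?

Complete 10-minute blocks: 7, each 17982 frames → 125874.
Remaining 3 whole minutes in the current block: 1800 + 2 × 1798 = 5396 frames.
Within the current minute: 52 × 30 + 13 − 2 = 1571 (labels ;00/;01 skipped at this minute). Total = 125874 + 5396 + 1571 = 132841.

132841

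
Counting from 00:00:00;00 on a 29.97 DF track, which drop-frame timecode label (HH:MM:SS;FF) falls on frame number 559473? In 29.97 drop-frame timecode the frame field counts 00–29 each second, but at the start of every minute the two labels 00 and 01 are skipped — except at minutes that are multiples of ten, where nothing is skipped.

Each 10-minute DF block holds 10 × 60 × 30 − 9 × 2 = 17982 frames. 559473 ÷ 17982 → 31 full blocks, remainder 2031.
Within the partial block the first minute is 1800 frames and each further minute 1798, so 1 further minute boundary passed. Total skipped labels = 18 × 31 + 2 × 1 = 560.
Non-drop label index = 559473 + 560 = 560033; at 30 labels/s that is 05:11:07:23, i.e. DF 05:11:07;23.

05:11:07;23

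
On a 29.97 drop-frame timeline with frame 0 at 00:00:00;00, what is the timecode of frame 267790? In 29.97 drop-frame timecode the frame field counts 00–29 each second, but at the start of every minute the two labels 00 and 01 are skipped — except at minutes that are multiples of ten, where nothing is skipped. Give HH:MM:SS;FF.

Each 10-minute DF block holds 10 × 60 × 30 − 9 × 2 = 17982 frames. 267790 ÷ 17982 → 14 full blocks, remainder 16042.
Within the partial block the first minute is 1800 frames and each further minute 1798, so 8 further minute boundaries passed. Total skipped labels = 18 × 14 + 2 × 8 = 268.
Non-drop label index = 267790 + 268 = 268058; at 30 labels/s that is 02:28:55:08, i.e. DF 02:28:55;08.

02:28:55;08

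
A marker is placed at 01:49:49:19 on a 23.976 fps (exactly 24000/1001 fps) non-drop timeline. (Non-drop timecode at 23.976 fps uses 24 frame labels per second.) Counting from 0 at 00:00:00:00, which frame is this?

Total seconds to the label: (1 × 3600 + 49 × 60 + 49) = 6589.
Frame index = 6589 × 24 + 19 = 158155.

158155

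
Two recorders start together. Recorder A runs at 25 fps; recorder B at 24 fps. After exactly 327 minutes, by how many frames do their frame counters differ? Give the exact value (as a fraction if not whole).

19620 frames

327 min = 19620 s.
A emits 25 × 19620 = 490500 frames; B emits 24 × 19620 = 470880.
Difference = 19620 frames; B is behind A.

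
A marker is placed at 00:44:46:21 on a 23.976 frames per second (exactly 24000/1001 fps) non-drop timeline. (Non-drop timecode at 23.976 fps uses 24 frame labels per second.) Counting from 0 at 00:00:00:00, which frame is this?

64485

Total seconds to the label: (0 × 3600 + 44 × 60 + 46) = 2686.
Frame index = 2686 × 24 + 21 = 64485.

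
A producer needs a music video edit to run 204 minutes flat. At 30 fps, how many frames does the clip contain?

204 min = 12240 s.
Frames = 12240 × 30 = 367200.

367200 frames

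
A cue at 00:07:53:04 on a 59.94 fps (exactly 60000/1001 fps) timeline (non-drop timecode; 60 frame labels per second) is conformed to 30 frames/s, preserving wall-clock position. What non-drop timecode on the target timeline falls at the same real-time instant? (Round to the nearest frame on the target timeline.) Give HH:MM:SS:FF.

00:07:53:16

Source frame index: (0×3600 + 7×60 + 53) × 60 + 4 = 28384.
Real time: 28384 / (60000/1001) = 887887/1875 s.
Target frame: (887887/1875) × (30) = 1775774/125 ≈ 14206.192 → 14206.
At 30 labels/s: frame 14206 → 00:07:53:16.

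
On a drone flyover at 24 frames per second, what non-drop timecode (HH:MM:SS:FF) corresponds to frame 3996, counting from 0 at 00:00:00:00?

3996 ÷ 24 = 166 full seconds, remainder 12 frames.
166 s = 0 h 2 min 46 s.
Timecode: 00:02:46:12.

00:02:46:12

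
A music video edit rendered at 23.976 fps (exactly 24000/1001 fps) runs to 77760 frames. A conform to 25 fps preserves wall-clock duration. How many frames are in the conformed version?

Target frames = source frames × (target rate / source rate) = 77760 × (25)/(24000/1001) = 77760 × 1001/960 = 81081.

81081 frames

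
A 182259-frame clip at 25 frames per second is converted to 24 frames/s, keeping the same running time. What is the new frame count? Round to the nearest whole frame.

174969 frames

Frames at target rate = 182259 × (24) / (25) = 4374216/25 ≈ 174968.640.
Nearest whole frame: 174969.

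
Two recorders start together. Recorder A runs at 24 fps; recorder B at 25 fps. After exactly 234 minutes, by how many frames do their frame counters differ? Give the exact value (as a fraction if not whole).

234 min = 14040 s.
A emits 24 × 14040 = 336960 frames; B emits 25 × 14040 = 351000.
Difference = 14040 frames; B is ahead of A.

14040 frames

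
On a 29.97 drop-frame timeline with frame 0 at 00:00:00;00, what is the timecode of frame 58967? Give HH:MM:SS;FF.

Each 10-minute DF block holds 10 × 60 × 30 − 9 × 2 = 17982 frames. 58967 ÷ 17982 → 3 full blocks, remainder 5021.
Within the partial block the first minute is 1800 frames and each further minute 1798, so 2 further minute boundaries passed. Total skipped labels = 18 × 3 + 2 × 2 = 58.
Non-drop label index = 58967 + 58 = 59025; at 30 labels/s that is 00:32:47:15, i.e. DF 00:32:47;15.

00:32:47;15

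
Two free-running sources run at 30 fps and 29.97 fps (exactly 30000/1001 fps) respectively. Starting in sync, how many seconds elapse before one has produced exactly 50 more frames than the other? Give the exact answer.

The gap grows by |30000/1001 − 30| = 30/1001 frames per second.
Time for a 50-frame gap: 50 ÷ (30/1001) = 5005/3 s.

5005/3 seconds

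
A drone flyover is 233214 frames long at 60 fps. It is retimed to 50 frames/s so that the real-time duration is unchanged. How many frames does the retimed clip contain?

194345 frames

Frames at target rate = 233214 × (50) / (60) = 194345.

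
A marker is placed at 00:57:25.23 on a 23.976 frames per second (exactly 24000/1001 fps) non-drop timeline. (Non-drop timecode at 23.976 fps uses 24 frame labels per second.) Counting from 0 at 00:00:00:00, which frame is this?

82703

Total seconds to the label: (0 × 3600 + 57 × 60 + 25) = 3445.
Frame index = 3445 × 24 + 23 = 82703.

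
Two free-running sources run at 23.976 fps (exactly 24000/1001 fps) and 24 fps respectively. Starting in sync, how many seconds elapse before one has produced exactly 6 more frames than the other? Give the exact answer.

The gap grows by |24 − 24000/1001| = 24/1001 frames per second.
Time for a 6-frame gap: 6 ÷ (24/1001) = 250.25 s.

250.25 seconds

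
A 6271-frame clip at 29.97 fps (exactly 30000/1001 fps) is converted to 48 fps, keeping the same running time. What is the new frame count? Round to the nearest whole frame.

Frames at target rate = 6271 × (48) / (30000/1001) = 6277271/625 ≈ 10043.634.
Nearest whole frame: 10044.

10044 frames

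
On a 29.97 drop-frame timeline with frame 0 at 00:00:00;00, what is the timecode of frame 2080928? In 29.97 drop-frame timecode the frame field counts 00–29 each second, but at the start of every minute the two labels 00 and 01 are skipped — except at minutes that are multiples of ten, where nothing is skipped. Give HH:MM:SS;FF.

19:17:13;22

Each 10-minute DF block holds 10 × 60 × 30 − 9 × 2 = 17982 frames. 2080928 ÷ 17982 → 115 full blocks, remainder 12998.
Within the partial block the first minute is 1800 frames and each further minute 1798, so 7 further minute boundaries passed. Total skipped labels = 18 × 115 + 2 × 7 = 2084.
Non-drop label index = 2080928 + 2084 = 2083012; at 30 labels/s that is 19:17:13:22, i.e. DF 19:17:13;22.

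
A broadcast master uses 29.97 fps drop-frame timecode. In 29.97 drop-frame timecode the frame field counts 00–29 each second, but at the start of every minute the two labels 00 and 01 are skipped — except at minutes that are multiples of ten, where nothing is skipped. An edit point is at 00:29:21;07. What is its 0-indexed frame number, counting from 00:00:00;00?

52783

As if non-drop at 30 labels/s: (0 × 3600 + 29 × 60 + 21) × 30 + 7 = 52837.
Minute boundaries passed: 29; those not divisible by 10: 29 − 2 = 27; dropped labels = 2 × 27 = 54.
Actual frame index = 52837 − 54 = 52783.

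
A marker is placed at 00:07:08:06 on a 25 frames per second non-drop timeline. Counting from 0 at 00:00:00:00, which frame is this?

10706

Total seconds to the label: (0 × 3600 + 7 × 60 + 8) = 428.
Frame index = 428 × 25 + 6 = 10706.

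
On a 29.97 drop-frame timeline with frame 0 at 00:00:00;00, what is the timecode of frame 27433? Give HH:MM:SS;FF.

00:15:15;11

Ten DF minutes hold 17982 frames, so frame 27433 lies in block 1 (frames 17982–35963) with 9451 frames into that block.
The block's first minute is 1800 frames and the rest 1798 each; 9451 frames reaches minute 5, so 1 × 18 + 5 × 2 = 28 labels have been skipped so far.
Adding those back, label number 27433 + 28 = 27461 at 30 labels/s is 915 s + 11 f = 0 h 15 min 15 s frame 11, i.e. 00:15:15;11.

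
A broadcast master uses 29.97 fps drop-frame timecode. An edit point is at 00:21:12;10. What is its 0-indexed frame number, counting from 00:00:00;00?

Complete 10-minute blocks: 2, each 17982 frames → 35964.
Remaining 1 whole minute in the current block: 1800 + 0 × 1798 = 1800 frames.
Within the current minute: 12 × 30 + 10 − 2 = 368 (labels ;00/;01 skipped at this minute). Total = 35964 + 1800 + 368 = 38132.

38132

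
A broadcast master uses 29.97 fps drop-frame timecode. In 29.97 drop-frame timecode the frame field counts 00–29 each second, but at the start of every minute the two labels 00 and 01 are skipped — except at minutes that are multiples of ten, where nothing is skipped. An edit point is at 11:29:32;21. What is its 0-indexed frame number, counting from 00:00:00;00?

Complete 10-minute blocks: 68, each 17982 frames → 1222776.
Remaining 9 whole minutes in the current block: 1800 + 8 × 1798 = 16184 frames.
Within the current minute: 32 × 30 + 21 − 2 = 979 (labels ;00/;01 skipped at this minute). Total = 1222776 + 16184 + 979 = 1239939.

1239939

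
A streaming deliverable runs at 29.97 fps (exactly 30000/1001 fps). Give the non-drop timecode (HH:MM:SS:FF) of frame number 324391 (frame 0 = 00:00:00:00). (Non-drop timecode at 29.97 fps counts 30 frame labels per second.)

03:00:13:01

324391 ÷ 30 = 10813 full seconds, remainder 1 frame.
10813 s = 3 h 0 min 13 s.
Timecode: 03:00:13:01.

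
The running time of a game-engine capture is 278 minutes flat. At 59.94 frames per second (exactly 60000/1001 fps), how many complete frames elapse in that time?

278 min = 16680 s.
Frames = 16680 × 60000/1001 = 1000800000/1001 ≈ 999800.1998.
Complete frames: 999800.

999800 frames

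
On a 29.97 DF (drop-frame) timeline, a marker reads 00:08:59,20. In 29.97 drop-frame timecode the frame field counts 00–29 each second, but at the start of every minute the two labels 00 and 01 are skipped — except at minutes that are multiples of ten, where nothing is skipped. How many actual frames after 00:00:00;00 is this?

16174

As if non-drop at 30 labels/s: (0 × 3600 + 8 × 60 + 59) × 30 + 20 = 16190.
Minute boundaries passed: 8; those not divisible by 10: 8 − 0 = 8; dropped labels = 2 × 8 = 16.
Actual frame index = 16190 − 16 = 16174.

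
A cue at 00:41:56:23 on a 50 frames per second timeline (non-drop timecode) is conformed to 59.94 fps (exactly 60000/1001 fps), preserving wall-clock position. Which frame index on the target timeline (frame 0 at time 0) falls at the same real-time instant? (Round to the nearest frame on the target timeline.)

frame 150837

Source frame index: (0×3600 + 41×60 + 56) × 50 + 23 = 125823.
Real time: 125823 / (50) = 125823/50 s.
Target frame: (125823/50) × (60000/1001) = 150987600/1001 ≈ 150836.763 → 150837.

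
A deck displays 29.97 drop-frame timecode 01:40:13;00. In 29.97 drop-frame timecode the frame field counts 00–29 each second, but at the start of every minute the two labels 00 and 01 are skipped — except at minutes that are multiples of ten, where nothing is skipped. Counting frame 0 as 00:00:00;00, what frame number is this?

180210

Complete 10-minute blocks: 10, each 17982 frames → 179820.
Remaining 0 whole minutes in the current block: 0 frames.
Within the current minute: 13 × 30 + 0 = 390. Total = 179820 + 0 + 390 = 180210.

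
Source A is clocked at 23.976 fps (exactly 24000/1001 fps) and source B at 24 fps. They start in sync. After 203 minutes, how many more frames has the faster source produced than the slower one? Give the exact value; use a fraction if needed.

203 min = 12180 s.
A emits 24000/1001 × 12180 = 41760000/143 frames; B emits 24 × 12180 = 292320.
Difference = 41760/143 frames (≈ 292.0280); B is ahead of A.

41760/143 frames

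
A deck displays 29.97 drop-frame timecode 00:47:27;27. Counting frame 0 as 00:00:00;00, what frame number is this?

85351

Complete 10-minute blocks: 4, each 17982 frames → 71928.
Remaining 7 whole minutes in the current block: 1800 + 6 × 1798 = 12588 frames.
Within the current minute: 27 × 30 + 27 − 2 = 835 (labels ;00/;01 skipped at this minute). Total = 71928 + 12588 + 835 = 85351.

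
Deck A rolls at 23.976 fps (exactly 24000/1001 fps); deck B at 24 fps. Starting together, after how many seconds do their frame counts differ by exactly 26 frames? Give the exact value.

The gap grows by |24 − 24000/1001| = 24/1001 frames per second.
Time for a 26-frame gap: 26 ÷ (24/1001) = 13013/12 s.

13013/12 seconds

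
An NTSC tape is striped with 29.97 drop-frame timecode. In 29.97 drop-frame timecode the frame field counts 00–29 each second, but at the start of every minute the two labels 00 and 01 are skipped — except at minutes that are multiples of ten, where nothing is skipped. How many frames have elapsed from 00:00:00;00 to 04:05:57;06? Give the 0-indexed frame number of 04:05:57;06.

Complete 10-minute blocks: 24, each 17982 frames → 431568.
Remaining 5 whole minutes in the current block: 1800 + 4 × 1798 = 8992 frames.
Within the current minute: 57 × 30 + 6 − 2 = 1714 (labels ;00/;01 skipped at this minute). Total = 431568 + 8992 + 1714 = 442274.

442274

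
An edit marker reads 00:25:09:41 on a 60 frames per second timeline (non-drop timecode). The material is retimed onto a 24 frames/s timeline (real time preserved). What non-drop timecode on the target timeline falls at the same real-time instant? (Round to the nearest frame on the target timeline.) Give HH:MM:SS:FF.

00:25:09:16

Source frame index: (0×3600 + 25×60 + 9) × 60 + 41 = 90581.
Real time: 90581 / (60) = 90581/60 s.
Target frame: (90581/60) × (24) = 181162/5 ≈ 36232.400 → 36232.
At 24 labels/s: frame 36232 → 00:25:09:16.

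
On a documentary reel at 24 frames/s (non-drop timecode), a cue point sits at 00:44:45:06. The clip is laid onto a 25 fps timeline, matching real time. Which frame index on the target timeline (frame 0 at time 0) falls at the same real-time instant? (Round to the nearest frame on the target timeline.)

Source frame index: (0×3600 + 44×60 + 45) × 24 + 6 = 64446.
Real time: 64446 / (24) = 10741/4 s.
Target frame: (10741/4) × (25) = 268525/4 ≈ 67131.250 → 67131.

frame 67131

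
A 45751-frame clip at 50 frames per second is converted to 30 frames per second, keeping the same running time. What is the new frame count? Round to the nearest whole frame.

Frames at target rate = 45751 × (30) / (50) = 137253/5 ≈ 27450.600.
Nearest whole frame: 27451.

27451 frames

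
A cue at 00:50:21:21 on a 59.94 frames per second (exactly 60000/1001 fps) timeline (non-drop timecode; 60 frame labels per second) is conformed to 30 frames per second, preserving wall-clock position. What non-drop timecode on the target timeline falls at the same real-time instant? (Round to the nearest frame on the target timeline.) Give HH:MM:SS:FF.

00:50:24:11

Source frame index: (0×3600 + 50×60 + 21) × 60 + 21 = 181281.
Real time: 181281 / (60000/1001) = 60487427/20000 s.
Target frame: (60487427/20000) × (30) = 181462281/2000 ≈ 90731.140 → 90731.
At 30 labels/s: frame 90731 → 00:50:24:11.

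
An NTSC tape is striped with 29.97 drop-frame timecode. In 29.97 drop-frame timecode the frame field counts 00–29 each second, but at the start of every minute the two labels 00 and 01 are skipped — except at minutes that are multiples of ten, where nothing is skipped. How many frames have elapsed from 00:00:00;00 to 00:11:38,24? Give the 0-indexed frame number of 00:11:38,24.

20944

As if non-drop at 30 labels/s: (0 × 3600 + 11 × 60 + 38) × 30 + 24 = 20964.
Minute boundaries passed: 11; those not divisible by 10: 11 − 1 = 10; dropped labels = 2 × 10 = 20.
Actual frame index = 20964 − 20 = 20944.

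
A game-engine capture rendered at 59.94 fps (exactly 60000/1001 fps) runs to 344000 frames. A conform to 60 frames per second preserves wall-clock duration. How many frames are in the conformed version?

Target frames = source frames × (target rate / source rate) = 344000 × (60)/(60000/1001) = 344000 × 1001/1000 = 344344.

344344 frames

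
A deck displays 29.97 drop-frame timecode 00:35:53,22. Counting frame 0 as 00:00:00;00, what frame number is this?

As if non-drop at 30 labels/s: (0 × 3600 + 35 × 60 + 53) × 30 + 22 = 64612.
Minute boundaries passed: 35; those not divisible by 10: 35 − 3 = 32; dropped labels = 2 × 32 = 64.
Actual frame index = 64612 − 64 = 64548.

64548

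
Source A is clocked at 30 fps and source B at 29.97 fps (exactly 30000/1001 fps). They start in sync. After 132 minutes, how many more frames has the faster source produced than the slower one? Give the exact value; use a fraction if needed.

21600/91 frames

132 min = 7920 s.
A emits 30 × 7920 = 237600 frames; B emits 30000/1001 × 7920 = 21600000/91.
Difference = 21600/91 frames (≈ 237.3626); B is behind A.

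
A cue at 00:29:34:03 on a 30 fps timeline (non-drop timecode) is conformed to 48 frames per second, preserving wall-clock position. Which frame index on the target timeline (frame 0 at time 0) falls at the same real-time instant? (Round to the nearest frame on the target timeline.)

frame 85157

Source frame index: (0×3600 + 29×60 + 34) × 30 + 3 = 53223.
Real time: 53223 / (30) = 17741/10 s.
Target frame: (17741/10) × (48) = 425784/5 ≈ 85156.800 → 85157.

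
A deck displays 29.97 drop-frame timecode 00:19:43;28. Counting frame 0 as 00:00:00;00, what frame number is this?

35482

As if non-drop at 30 labels/s: (0 × 3600 + 19 × 60 + 43) × 30 + 28 = 35518.
Minute boundaries passed: 19; those not divisible by 10: 19 − 1 = 18; dropped labels = 2 × 18 = 36.
Actual frame index = 35518 − 36 = 35482.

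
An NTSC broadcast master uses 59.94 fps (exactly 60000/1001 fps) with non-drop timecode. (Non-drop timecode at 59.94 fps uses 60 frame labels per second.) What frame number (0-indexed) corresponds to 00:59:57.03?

Total seconds to the label: (0 × 3600 + 59 × 60 + 57) = 3597.
Frame index = 3597 × 60 + 3 = 215823.

frame 215823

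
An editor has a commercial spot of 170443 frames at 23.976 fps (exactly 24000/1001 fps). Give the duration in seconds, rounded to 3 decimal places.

Running time = 170443 × 1001/24000 = 170613443/24000 s ≈ 7108.893 s.

7108.893 seconds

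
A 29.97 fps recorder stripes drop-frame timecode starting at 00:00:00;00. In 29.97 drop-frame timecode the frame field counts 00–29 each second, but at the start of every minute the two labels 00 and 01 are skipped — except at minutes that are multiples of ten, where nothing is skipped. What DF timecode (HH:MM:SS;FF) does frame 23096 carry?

00:12:50;18

Ten DF minutes hold 17982 frames, so frame 23096 lies in block 1 (frames 17982–35963) with 5114 frames into that block.
The block's first minute is 1800 frames and the rest 1798 each; 5114 frames reaches minute 2, so 1 × 18 + 2 × 2 = 22 labels have been skipped so far.
Adding those back, label number 23096 + 22 = 23118 at 30 labels/s is 770 s + 18 f = 0 h 12 min 50 s frame 18, i.e. 00:12:50;18.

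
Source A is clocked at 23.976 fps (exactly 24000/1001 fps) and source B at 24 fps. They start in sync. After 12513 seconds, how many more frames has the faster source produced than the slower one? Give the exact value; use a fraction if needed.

A emits 24000/1001 × 12513 = 300312000/1001 frames; B emits 24 × 12513 = 300312.
Difference = 300312/1001 frames (≈ 300.0120); B is ahead of A.

300312/1001 frames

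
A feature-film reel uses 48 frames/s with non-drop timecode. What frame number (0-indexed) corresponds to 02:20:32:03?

Total seconds to the label: (2 × 3600 + 20 × 60 + 32) = 8432.
Frame index = 8432 × 48 + 3 = 404739.

frame 404739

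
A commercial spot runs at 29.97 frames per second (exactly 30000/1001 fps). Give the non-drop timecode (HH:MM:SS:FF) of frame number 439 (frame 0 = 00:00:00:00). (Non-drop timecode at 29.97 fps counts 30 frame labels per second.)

00:00:14:19

439 ÷ 30 = 14 full seconds, remainder 19 frames.
14 s = 0 h 0 min 14 s.
Timecode: 00:00:14:19.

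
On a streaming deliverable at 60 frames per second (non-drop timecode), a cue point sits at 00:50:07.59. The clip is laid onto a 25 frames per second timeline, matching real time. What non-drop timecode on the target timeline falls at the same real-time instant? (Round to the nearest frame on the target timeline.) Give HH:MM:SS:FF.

Source frame index: (0×3600 + 50×60 + 7) × 60 + 59 = 180479.
Real time: 180479 / (60) = 180479/60 s.
Target frame: (180479/60) × (25) = 902395/12 ≈ 75199.583 → 75200.
At 25 labels/s: frame 75200 → 00:50:08:00.

00:50:08:00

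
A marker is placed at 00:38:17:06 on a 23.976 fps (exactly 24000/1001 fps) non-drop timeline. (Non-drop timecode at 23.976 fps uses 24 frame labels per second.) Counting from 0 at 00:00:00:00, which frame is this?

Total seconds to the label: (0 × 3600 + 38 × 60 + 17) = 2297.
Frame index = 2297 × 24 + 6 = 55134.

frame 55134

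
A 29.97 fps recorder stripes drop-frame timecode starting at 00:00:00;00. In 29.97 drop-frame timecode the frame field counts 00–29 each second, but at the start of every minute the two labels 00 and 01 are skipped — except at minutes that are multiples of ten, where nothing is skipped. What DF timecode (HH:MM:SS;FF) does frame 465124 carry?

04:18:39;20

Each 10-minute DF block holds 10 × 60 × 30 − 9 × 2 = 17982 frames. 465124 ÷ 17982 → 25 full blocks, remainder 15574.
Within the partial block the first minute is 1800 frames and each further minute 1798, so 8 further minute boundaries passed. Total skipped labels = 18 × 25 + 2 × 8 = 466.
Non-drop label index = 465124 + 466 = 465590; at 30 labels/s that is 04:18:39:20, i.e. DF 04:18:39;20.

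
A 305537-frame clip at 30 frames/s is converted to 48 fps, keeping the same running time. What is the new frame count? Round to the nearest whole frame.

488859 frames

Frames at target rate = 305537 × (48) / (30) = 2444296/5 ≈ 488859.200.
Nearest whole frame: 488859.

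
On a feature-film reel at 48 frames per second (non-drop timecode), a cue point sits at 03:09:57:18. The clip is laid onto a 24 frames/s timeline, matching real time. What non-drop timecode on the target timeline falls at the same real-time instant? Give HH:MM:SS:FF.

Source frame index: (3×3600 + 9×60 + 57) × 48 + 18 = 547074.
Real time: 547074 / (48) = 91179/8 s.
Target frame: (91179/8) × (24) = 273537.
At 24 labels/s: frame 273537 → 03:09:57:09.

03:09:57:09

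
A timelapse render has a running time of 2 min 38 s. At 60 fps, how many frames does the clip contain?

2 min 38 s = 158 s.
Frames = 158 × 60 = 9480.

9480 frames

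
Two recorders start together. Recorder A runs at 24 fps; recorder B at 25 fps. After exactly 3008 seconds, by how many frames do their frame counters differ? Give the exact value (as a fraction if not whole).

A emits 24 × 3008 = 72192 frames; B emits 25 × 3008 = 75200.
Difference = 3008 frames; B is ahead of A.

3008 frames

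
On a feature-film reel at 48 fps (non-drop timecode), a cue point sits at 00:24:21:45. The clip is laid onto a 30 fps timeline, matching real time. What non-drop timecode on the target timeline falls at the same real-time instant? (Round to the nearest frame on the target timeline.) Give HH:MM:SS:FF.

00:24:21:28

Source frame index: (0×3600 + 24×60 + 21) × 48 + 45 = 70173.
Real time: 70173 / (48) = 23391/16 s.
Target frame: (23391/16) × (30) = 350865/8 ≈ 43858.125 → 43858.
At 30 labels/s: frame 43858 → 00:24:21:28.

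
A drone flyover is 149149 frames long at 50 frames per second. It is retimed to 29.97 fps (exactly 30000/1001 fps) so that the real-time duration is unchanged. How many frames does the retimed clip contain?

89400 frames

Target frames = source frames × (target rate / source rate) = 149149 × (30000/1001)/(50) = 149149 × 600/1001 = 89400.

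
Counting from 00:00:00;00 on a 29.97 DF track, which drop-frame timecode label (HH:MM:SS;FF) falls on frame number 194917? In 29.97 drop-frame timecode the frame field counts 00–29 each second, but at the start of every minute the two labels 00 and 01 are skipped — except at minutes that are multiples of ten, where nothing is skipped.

Ten DF minutes hold 17982 frames, so frame 194917 lies in block 10 (frames 179820–197801) with 15097 frames into that block.
The block's first minute is 1800 frames and the rest 1798 each; 15097 frames reaches minute 8, so 10 × 18 + 8 × 2 = 196 labels have been skipped so far.
Adding those back, label number 194917 + 196 = 195113 at 30 labels/s is 6503 s + 23 f = 1 h 48 min 23 s frame 23, i.e. 01:48:23;23.

01:48:23;23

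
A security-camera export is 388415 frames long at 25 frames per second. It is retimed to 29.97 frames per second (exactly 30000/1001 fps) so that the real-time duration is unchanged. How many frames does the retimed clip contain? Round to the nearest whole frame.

Frames at target rate = 388415 × (30000/1001) / (25) = 466098000/1001 ≈ 465632.368.
Nearest whole frame: 465632.

465632 frames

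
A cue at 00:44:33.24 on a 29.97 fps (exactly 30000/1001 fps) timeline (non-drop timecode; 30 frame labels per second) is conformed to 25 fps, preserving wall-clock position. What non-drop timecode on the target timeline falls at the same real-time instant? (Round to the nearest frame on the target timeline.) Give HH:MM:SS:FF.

00:44:36:12

Source frame index: (0×3600 + 44×60 + 33) × 30 + 24 = 80214.
Real time: 80214 / (30000/1001) = 13382369/5000 s.
Target frame: (13382369/5000) × (25) = 13382369/200 ≈ 66911.845 → 66912.
At 25 labels/s: frame 66912 → 00:44:36:12.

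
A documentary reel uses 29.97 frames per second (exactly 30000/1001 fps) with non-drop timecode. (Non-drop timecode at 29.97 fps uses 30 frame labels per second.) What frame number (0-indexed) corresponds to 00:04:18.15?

frame 7755

Total seconds to the label: (0 × 3600 + 4 × 60 + 18) = 258.
Frame index = 258 × 30 + 15 = 7755.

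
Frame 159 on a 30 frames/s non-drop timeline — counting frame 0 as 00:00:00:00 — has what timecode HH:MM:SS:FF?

159 ÷ 30 = 5 full seconds, remainder 9 frames.
5 s = 0 h 0 min 5 s.
Timecode: 00:00:05:09.

00:00:05:09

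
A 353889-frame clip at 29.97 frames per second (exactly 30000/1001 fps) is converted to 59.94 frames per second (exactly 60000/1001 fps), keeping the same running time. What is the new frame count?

707778 frames

Target frames = source frames × (target rate / source rate) = 353889 × (60000/1001)/(30000/1001) = 353889 × 2 = 707778.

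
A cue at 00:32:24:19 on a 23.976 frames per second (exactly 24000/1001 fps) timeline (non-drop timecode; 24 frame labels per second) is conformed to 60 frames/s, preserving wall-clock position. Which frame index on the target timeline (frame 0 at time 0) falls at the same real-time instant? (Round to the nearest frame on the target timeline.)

Source frame index: (0×3600 + 32×60 + 24) × 24 + 19 = 46675.
Real time: 46675 / (24000/1001) = 1868867/960 s.
Target frame: (1868867/960) × (60) = 1868867/16 ≈ 116804.188 → 116804.

frame 116804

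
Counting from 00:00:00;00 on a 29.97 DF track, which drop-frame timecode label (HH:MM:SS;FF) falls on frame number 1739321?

Ten DF minutes hold 17982 frames, so frame 1739321 lies in block 96 (frames 1726272–1744253) with 13049 frames into that block.
The block's first minute is 1800 frames and the rest 1798 each; 13049 frames reaches minute 7, so 96 × 18 + 7 × 2 = 1742 labels have been skipped so far.
Adding those back, label number 1739321 + 1742 = 1741063 at 30 labels/s is 58035 s + 13 f = 16 h 7 min 15 s frame 13, i.e. 16:07:15;13.

16:07:15;13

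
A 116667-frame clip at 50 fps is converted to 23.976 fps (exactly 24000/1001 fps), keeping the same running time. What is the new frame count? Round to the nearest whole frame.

55944 frames

Frames at target rate = 116667 × (24000/1001) / (50) = 56000160/1001 ≈ 55944.216.
Nearest whole frame: 55944.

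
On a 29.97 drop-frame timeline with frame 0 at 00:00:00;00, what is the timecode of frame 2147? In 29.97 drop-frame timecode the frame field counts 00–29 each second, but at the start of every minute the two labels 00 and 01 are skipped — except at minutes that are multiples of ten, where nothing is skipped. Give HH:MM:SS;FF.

00:01:11;19

Each 10-minute DF block holds 10 × 60 × 30 − 9 × 2 = 17982 frames. 2147 ÷ 17982 → 0 full blocks, remainder 2147.
Within the partial block the first minute is 1800 frames and each further minute 1798, so 1 further minute boundary passed. Total skipped labels = 18 × 0 + 2 × 1 = 2.
Non-drop label index = 2147 + 2 = 2149; at 30 labels/s that is 00:01:11:19, i.e. DF 00:01:11;19.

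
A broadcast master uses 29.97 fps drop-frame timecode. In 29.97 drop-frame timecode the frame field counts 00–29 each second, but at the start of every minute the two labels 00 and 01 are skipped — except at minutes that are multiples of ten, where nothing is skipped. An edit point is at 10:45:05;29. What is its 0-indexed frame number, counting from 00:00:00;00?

Complete 10-minute blocks: 64, each 17982 frames → 1150848.
Remaining 5 whole minutes in the current block: 1800 + 4 × 1798 = 8992 frames.
Within the current minute: 5 × 30 + 29 − 2 = 177 (labels ;00/;01 skipped at this minute). Total = 1150848 + 8992 + 177 = 1160017.

1160017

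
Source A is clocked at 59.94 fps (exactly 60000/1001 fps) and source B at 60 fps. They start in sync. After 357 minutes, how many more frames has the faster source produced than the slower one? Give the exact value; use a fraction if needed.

357 min = 21420 s.
A emits 60000/1001 × 21420 = 183600000/143 frames; B emits 60 × 21420 = 1285200.
Difference = 183600/143 frames (≈ 1283.9161); B is ahead of A.

183600/143 frames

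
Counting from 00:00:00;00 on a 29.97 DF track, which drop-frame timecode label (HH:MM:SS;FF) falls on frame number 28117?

Each 10-minute DF block holds 10 × 60 × 30 − 9 × 2 = 17982 frames. 28117 ÷ 17982 → 1 full block, remainder 10135.
Within the partial block the first minute is 1800 frames and each further minute 1798, so 5 further minute boundaries passed. Total skipped labels = 18 × 1 + 2 × 5 = 28.
Non-drop label index = 28117 + 28 = 28145; at 30 labels/s that is 00:15:38:05, i.e. DF 00:15:38;05.

00:15:38;05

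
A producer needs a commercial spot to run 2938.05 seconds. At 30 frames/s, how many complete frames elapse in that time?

88141 frames

Frames = 2938.05 × 30 = 176283/2 ≈ 88141.5000.
Complete frames: 88141.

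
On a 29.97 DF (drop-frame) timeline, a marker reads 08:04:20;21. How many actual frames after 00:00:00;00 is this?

870949

As if non-drop at 30 labels/s: (8 × 3600 + 4 × 60 + 20) × 30 + 21 = 871821.
Minute boundaries passed: 484; those not divisible by 10: 484 − 48 = 436; dropped labels = 2 × 436 = 872.
Actual frame index = 871821 − 872 = 870949.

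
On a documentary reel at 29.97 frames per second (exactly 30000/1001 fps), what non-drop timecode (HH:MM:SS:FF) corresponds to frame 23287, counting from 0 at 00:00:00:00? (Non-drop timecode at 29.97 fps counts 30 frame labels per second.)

00:12:56:07

23287 ÷ 30 = 776 full seconds, remainder 7 frames.
776 s = 0 h 12 min 56 s.
Timecode: 00:12:56:07.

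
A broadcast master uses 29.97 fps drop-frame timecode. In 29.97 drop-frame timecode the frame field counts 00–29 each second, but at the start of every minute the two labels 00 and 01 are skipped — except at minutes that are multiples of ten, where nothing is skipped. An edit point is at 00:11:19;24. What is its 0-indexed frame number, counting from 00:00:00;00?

Complete 10-minute blocks: 1, each 17982 frames → 17982.
Remaining 1 whole minute in the current block: 1800 + 0 × 1798 = 1800 frames.
Within the current minute: 19 × 30 + 24 − 2 = 592 (labels ;00/;01 skipped at this minute). Total = 17982 + 1800 + 592 = 20374.

20374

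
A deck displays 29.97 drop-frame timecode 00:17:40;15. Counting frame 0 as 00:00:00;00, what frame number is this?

Complete 10-minute blocks: 1, each 17982 frames → 17982.
Remaining 7 whole minutes in the current block: 1800 + 6 × 1798 = 12588 frames.
Within the current minute: 40 × 30 + 15 − 2 = 1213 (labels ;00/;01 skipped at this minute). Total = 17982 + 12588 + 1213 = 31783.

31783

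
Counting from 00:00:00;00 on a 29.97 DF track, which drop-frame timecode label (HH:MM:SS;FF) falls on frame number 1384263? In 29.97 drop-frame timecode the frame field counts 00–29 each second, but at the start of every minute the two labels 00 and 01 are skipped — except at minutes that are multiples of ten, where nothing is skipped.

12:49:48;09

Ten DF minutes hold 17982 frames, so frame 1384263 lies in block 76 (frames 1366632–1384613) with 17631 frames into that block.
The block's first minute is 1800 frames and the rest 1798 each; 17631 frames reaches minute 9, so 76 × 18 + 9 × 2 = 1386 labels have been skipped so far.
Adding those back, label number 1384263 + 1386 = 1385649 at 30 labels/s is 46188 s + 9 f = 12 h 49 min 48 s frame 9, i.e. 12:49:48;09.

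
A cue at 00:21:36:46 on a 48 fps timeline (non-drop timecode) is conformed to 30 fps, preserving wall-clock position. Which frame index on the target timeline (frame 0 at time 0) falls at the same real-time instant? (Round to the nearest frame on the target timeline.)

frame 38909

Source frame index: (0×3600 + 21×60 + 36) × 48 + 46 = 62254.
Real time: 62254 / (48) = 31127/24 s.
Target frame: (31127/24) × (30) = 155635/4 ≈ 38908.750 → 38909.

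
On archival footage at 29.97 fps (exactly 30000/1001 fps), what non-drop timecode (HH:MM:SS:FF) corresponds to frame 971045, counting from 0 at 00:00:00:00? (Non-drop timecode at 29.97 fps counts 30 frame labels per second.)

08:59:28:05

971045 ÷ 30 = 32368 full seconds, remainder 5 frames.
32368 s = 8 h 59 min 28 s.
Timecode: 08:59:28:05.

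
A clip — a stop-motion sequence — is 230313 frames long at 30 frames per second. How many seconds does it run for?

Running time = 230313 / (30) = 7677.1 s.

7677.1 seconds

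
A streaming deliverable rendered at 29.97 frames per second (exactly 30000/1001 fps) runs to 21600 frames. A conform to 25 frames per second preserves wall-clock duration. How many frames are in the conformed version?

18018 frames

Target frames = source frames × (target rate / source rate) = 21600 × (25)/(30000/1001) = 21600 × 1001/1200 = 18018.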